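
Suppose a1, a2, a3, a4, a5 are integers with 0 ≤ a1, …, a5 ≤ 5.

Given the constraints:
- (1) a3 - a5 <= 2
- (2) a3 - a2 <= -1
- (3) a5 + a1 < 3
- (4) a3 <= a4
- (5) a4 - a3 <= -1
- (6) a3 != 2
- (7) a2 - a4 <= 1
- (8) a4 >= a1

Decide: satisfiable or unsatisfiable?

Constraints 2, 5, and 7 give a3 − a4 ≥ 1, a4 − a2 ≥ -1, a2 − a3 ≥ 1.
Adding all 3 inequalities: the left sides telescope to 0, and the right sides sum to 1 + (-1) + 1 = 1. So 0 ≥ 1, which is false.

Unsatisfiable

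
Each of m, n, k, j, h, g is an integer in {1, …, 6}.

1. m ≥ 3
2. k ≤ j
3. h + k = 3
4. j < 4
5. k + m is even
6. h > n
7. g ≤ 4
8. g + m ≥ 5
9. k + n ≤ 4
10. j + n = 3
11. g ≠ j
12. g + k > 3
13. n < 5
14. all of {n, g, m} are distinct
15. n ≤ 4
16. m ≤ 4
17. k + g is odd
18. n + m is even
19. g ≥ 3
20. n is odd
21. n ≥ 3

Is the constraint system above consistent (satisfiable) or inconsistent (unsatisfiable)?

Unsatisfiable

Constraints 1, 7, 15, 16, 19, and 21 confine each of n, g, m to the 2 values {3, 4}.
Constraint 14 requires all 3 of them to be distinct, but only 2 values are available — impossible by the pigeonhole principle.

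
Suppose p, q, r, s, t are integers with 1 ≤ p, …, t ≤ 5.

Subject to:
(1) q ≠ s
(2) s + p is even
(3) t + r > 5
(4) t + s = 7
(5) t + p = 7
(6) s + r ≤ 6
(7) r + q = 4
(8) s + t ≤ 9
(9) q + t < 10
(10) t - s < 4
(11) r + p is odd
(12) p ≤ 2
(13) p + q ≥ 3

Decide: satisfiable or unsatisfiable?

One satisfying assignment is p = 2, q = 3, r = 1, s = 2, t = 5.
For the less obvious constraints — constraint 3: t + r = 6; constraint 4: t + s = 7; constraint 5: t + p = 7 — and the others hold by inspection.

Satisfiable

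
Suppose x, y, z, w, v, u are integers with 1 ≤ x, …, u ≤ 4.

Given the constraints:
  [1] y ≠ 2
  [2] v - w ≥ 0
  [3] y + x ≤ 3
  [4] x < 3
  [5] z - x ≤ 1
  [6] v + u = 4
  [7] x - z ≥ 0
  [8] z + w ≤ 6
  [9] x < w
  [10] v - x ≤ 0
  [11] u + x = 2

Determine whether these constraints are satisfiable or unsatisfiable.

Unsatisfiable

Constraints 2, 9, and 10 give w ≤ v, v ≤ x, x < w. Chaining: w ≤ v ≤ x < w, which forces w < w — impossible.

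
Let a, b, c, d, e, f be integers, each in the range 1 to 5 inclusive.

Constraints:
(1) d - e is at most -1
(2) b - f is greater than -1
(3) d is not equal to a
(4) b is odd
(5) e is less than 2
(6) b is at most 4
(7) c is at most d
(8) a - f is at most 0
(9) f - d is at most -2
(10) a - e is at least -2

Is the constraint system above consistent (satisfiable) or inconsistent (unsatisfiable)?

Constraints 1, 8, 9, and 10 give e − d ≥ 1, d − f ≥ 2, f − a ≥ 0, a − e ≥ -2.
Adding all 4 inequalities: the left sides telescope to 0, and the right sides sum to 1 + 2 + 0 + (-2) = 1. So 0 ≥ 1, which is false.

Unsatisfiable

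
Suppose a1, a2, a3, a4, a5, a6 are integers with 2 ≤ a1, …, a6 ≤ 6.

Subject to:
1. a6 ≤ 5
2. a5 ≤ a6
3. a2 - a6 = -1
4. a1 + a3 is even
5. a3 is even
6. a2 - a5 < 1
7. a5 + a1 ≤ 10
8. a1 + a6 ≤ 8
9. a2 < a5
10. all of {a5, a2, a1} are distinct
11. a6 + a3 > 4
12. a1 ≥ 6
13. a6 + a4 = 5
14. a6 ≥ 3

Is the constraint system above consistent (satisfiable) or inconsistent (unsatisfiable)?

Unsatisfiable

From constraint 12: a1 ≥ 6. From constraint 14: a6 ≥ 3. Hence a1 + a6 ≥ 9. But constraint 8 requires a1 + a6 ≤ 8, and 8 < 9. Contradiction.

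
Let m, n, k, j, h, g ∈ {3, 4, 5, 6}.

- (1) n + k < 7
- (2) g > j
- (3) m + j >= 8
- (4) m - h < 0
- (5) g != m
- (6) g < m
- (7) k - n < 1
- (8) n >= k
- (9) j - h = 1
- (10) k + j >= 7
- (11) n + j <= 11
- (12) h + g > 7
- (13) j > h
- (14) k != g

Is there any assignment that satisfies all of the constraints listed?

Constraints 2, 4, 6, and 13 give h < j, j < g, g < m, m < h. Chaining: h < j < g < m < h, which forces h < h — impossible.

Unsatisfiable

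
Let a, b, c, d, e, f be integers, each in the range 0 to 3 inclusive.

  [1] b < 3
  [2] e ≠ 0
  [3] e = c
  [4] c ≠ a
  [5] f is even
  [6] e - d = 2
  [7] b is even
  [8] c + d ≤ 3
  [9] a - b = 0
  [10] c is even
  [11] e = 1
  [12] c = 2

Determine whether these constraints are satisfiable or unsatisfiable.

Constraint 11 fixes e = 1 and constraint 12 fixes c = 2, but constraint 3 requires e = c. Since 1 ≠ 2, contradiction.

Unsatisfiable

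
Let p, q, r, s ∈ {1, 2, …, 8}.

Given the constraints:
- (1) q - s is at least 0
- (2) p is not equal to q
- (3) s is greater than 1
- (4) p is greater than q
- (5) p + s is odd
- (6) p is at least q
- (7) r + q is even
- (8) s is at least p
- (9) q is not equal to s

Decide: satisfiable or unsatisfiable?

Constraints 1, 4, and 8 give p ≤ s, s ≤ q, q < p. Chaining: p ≤ s ≤ q < p, which forces p < p — impossible.

Unsatisfiable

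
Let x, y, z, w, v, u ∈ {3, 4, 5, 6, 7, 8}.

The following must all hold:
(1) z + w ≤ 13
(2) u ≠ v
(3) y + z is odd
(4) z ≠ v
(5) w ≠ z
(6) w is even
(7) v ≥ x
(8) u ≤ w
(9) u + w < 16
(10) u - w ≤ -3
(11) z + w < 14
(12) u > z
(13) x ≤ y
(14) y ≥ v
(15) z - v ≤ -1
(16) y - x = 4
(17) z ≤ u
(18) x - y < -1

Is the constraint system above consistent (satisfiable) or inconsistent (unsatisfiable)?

Satisfiable

Take x = 4, y = 8, z = 3, w = 8, v = 7, u = 5. Then constraint 1: z + w = 11; constraint 9: u + w = 13, and every other listed constraint is also met.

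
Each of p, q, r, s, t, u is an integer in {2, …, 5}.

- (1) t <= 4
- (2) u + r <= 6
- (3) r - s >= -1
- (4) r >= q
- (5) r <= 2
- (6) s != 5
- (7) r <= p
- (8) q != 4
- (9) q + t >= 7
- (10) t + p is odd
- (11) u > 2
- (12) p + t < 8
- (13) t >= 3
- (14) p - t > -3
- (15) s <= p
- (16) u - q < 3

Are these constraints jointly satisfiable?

Unsatisfiable

From constraints 4 and 5: q ≤ r ≤ 2. From constraint 1: t ≤ 4. Hence q + t ≤ 6. But constraint 9 requires q + t ≥ 7, and 7 > 6. Contradiction.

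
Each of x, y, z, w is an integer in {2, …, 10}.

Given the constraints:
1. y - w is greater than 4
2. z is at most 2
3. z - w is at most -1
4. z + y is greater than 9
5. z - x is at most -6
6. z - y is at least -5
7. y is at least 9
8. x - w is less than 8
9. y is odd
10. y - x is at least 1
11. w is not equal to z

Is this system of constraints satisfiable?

Constraints 5, 6, and 10 give x − z ≥ 6, z − y ≥ -5, y − x ≥ 1.
Adding all 3 inequalities: the left sides telescope to 0, and the right sides sum to 6 + (-5) + 1 = 2. So 0 ≥ 2, which is false.

Unsatisfiable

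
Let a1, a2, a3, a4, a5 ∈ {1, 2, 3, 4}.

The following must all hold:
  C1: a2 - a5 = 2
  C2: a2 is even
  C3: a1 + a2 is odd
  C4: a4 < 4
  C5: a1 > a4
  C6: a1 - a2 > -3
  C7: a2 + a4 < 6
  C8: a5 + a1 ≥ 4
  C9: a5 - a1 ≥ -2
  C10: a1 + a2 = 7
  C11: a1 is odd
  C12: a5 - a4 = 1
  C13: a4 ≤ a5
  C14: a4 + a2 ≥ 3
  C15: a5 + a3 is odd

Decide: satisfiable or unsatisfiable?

Satisfiable

Setting (a1, a2, a3, a4, a5) = (3, 4, 3, 1, 2) satisfies everything: constraint 1: a2 - a5 = 2; constraint 6: a1 - a2 = -1, and the others follow.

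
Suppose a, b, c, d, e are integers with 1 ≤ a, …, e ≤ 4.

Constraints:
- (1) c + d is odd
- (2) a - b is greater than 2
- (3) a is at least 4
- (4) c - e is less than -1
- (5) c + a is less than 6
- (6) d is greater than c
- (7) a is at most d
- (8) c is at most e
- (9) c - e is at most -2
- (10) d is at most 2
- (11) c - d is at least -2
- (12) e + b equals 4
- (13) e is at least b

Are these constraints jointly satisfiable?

Unsatisfiable

From constraint 3: a ≥ 4. From constraints 7 and 10: a ≤ d and d ≤ 2, so a ≤ 2. But 2 < 4, so no value of a works.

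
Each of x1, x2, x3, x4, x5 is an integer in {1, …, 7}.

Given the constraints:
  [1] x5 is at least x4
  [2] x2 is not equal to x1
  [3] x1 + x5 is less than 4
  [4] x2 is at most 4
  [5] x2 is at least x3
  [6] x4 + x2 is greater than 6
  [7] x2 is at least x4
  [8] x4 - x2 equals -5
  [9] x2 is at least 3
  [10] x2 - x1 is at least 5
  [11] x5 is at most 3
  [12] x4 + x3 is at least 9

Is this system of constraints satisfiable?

Unsatisfiable

From constraints 1 and 11: x4 ≤ x5 ≤ 3. From constraints 4 and 5: x3 ≤ x2 ≤ 4. Hence x4 + x3 ≤ 7. But constraint 12 requires x4 + x3 ≥ 9, and 9 > 7. Contradiction.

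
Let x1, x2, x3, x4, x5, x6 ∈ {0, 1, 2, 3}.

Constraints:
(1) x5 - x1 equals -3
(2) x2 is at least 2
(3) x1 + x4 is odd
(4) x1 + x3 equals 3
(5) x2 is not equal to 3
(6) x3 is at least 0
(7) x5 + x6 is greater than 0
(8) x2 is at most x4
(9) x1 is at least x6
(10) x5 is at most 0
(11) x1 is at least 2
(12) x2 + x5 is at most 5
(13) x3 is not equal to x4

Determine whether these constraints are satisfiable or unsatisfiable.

Satisfiable

Setting (x1, x2, x3, x4, x5, x6) = (3, 2, 0, 2, 0, 2) satisfies everything: constraint 1: x5 - x1 = -3; constraint 4: x1 + x3 = 3; constraint 7: x5 + x6 = 2, and the others follow.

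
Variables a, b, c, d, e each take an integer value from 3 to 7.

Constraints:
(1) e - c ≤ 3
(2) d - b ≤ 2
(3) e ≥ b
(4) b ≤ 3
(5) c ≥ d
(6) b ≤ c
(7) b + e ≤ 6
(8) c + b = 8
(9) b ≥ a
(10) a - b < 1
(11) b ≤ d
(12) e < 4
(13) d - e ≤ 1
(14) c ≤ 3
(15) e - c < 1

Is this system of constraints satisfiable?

Unsatisfiable

From constraint 14: c ≤ 3. From constraint 4: b ≤ 3. Hence c + b ≤ 6. But constraint 8 requires c + b = 8, and 8 > 6. Contradiction.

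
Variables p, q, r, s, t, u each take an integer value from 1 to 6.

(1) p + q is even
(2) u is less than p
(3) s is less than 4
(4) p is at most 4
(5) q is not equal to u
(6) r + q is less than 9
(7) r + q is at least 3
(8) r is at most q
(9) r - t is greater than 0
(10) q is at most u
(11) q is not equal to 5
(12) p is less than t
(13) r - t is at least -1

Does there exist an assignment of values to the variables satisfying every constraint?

Unsatisfiable

Constraints 2, 8, 9, 10, and 12 give u < p, p < t, t < r, r ≤ q, q ≤ u. Chaining: u < p < t < r ≤ q ≤ u, which forces u < u — impossible.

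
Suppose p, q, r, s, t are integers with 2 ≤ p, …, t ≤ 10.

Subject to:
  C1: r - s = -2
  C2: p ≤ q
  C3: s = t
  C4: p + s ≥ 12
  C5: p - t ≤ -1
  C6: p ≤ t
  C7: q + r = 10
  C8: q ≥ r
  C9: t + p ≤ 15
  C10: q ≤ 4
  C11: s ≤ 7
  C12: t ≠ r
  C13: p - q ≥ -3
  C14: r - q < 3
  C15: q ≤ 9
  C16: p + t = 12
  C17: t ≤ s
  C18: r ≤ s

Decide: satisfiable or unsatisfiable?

From constraints 2 and 10: p ≤ q ≤ 4. From constraints 11 and 17: t ≤ s ≤ 7. Hence p + t ≤ 11. But constraint 16 requires p + t = 12, and 12 > 11. Contradiction.

Unsatisfiable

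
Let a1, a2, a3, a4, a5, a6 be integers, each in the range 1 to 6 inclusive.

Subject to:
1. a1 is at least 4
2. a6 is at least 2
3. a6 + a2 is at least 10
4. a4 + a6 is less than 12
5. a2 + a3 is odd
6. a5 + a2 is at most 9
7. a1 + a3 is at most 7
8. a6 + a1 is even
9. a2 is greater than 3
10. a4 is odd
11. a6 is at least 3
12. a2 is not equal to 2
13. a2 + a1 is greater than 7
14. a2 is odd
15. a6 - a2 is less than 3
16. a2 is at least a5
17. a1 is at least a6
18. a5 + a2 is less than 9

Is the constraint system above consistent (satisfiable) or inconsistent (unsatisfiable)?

Satisfiable

Take a1 = 5, a2 = 5, a3 = 2, a4 = 5, a5 = 1, a6 = 5. Then constraint 3: a6 + a2 = 10; constraint 4: a4 + a6 = 10, and every other listed constraint is also met.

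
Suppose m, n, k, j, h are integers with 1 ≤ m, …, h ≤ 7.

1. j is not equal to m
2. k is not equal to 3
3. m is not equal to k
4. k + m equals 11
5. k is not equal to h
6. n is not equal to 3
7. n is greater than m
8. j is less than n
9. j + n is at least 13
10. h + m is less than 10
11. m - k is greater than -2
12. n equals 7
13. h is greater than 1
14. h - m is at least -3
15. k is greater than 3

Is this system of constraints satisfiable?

Satisfiable

One satisfying assignment is m = 5, n = 7, k = 6, j = 6, h = 4.
For the less obvious constraints — constraint 4: k + m = 11; constraint 9: j + n = 13 — and the others hold by inspection.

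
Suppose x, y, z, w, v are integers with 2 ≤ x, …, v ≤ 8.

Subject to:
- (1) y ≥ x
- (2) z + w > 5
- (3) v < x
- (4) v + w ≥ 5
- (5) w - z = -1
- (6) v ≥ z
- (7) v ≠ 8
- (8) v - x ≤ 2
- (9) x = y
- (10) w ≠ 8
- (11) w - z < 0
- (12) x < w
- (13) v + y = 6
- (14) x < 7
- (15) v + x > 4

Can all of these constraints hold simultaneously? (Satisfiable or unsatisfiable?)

Unsatisfiable

Constraints 3, 6, 11, and 12 give v < x, x < w, w < z, z ≤ v. Chaining: v < x < w < z ≤ v, which forces v < v — impossible.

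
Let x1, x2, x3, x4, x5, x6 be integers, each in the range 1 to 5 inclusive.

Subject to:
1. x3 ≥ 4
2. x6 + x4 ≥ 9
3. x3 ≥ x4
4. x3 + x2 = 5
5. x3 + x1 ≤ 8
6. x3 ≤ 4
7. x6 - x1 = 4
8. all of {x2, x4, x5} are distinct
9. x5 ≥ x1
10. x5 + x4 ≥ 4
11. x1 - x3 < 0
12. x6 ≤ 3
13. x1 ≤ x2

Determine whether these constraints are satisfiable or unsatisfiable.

Unsatisfiable

From constraint 12: x6 ≤ 3. From constraints 3 and 6: x4 ≤ x3 ≤ 4. Hence x6 + x4 ≤ 7. But constraint 2 requires x6 + x4 ≥ 9, and 9 > 7. Contradiction.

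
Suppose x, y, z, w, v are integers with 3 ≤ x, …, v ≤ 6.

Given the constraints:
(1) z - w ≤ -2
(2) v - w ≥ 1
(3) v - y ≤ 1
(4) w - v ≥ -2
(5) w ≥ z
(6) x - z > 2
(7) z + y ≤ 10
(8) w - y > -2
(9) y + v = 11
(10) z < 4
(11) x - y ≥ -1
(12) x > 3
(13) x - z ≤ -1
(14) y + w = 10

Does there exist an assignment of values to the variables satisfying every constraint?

Unsatisfiable

Constraints 1, 2, 3, 11, and 13 give w − z ≥ 2, z − x ≥ 1, x − y ≥ -1, y − v ≥ -1, v − w ≥ 1.
Adding all 5 inequalities: the left sides telescope to 0, and the right sides sum to 2 + 1 + (-1) + (-1) + 1 = 2. So 0 ≥ 2, which is false.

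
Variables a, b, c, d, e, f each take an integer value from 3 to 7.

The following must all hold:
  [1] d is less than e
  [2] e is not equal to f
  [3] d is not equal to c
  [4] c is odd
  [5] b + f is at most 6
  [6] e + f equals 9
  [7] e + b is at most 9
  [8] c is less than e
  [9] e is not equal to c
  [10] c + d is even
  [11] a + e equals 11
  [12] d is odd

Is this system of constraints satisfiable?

One satisfying assignment is a = 5, b = 3, c = 5, d = 3, e = 6, f = 3.
For the less obvious constraints — constraint 5: b + f = 6; constraint 6: e + f = 9; constraint 7: e + b = 9 — and the others hold by inspection.

Satisfiable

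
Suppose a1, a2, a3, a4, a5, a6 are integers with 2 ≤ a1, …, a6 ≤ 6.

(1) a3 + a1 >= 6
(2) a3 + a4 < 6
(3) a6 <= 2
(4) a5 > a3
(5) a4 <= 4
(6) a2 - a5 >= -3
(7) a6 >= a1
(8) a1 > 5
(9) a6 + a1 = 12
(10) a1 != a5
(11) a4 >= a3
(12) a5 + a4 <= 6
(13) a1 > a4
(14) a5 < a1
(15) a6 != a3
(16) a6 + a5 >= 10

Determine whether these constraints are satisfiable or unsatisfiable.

From constraint 8: a1 ≥ 6. From constraints 3 and 7: a1 ≤ a6 and a6 ≤ 2, so a1 ≤ 2. But 2 < 6, so no value of a1 works.

Unsatisfiable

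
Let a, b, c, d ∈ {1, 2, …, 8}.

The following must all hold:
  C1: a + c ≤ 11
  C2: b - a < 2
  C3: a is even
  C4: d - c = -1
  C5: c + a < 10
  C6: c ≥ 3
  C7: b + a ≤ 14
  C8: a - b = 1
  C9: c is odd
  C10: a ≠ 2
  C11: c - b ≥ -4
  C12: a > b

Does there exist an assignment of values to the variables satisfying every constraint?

Take a = 6, b = 5, c = 3, d = 2. Then constraint 1: a + c = 9; constraint 2: b - a = -1, and every other listed constraint is also met.

Satisfiable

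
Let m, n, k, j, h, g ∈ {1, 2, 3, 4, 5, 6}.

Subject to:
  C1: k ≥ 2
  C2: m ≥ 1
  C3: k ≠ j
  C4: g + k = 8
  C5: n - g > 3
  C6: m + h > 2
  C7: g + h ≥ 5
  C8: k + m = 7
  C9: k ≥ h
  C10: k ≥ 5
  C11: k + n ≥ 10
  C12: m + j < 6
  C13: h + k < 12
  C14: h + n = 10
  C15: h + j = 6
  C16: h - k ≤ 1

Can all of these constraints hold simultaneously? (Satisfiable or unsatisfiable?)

Try m = 1, n = 6, k = 6, j = 2, h = 4, g = 2.
Check constraint 4: g + k = 8; constraint 5: n - g = 4; constraint 6: m + h = 5. The remaining constraints are straightforward to verify.

Satisfiable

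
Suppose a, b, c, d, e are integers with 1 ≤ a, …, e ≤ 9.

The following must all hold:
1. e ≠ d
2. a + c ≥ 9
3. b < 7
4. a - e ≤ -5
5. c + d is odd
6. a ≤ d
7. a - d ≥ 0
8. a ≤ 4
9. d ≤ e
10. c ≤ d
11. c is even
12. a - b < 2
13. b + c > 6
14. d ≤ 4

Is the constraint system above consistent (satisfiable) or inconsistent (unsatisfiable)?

From constraint 8: a ≤ 4. From constraints 10 and 14: c ≤ d ≤ 4. Hence a + c ≤ 8. But constraint 2 requires a + c ≥ 9, and 9 > 8. Contradiction.

Unsatisfiable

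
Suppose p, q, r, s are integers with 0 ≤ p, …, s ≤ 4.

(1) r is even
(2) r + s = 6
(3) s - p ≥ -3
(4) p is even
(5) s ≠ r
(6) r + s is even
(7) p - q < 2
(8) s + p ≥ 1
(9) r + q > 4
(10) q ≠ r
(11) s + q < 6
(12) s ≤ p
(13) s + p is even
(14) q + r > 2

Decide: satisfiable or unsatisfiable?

Satisfiable

Setting (p, q, r, s) = (2, 1, 4, 2) satisfies everything: constraint 2: r + s = 6; constraint 3: s - p = 0; constraint 7: p - q = 1, and the others follow.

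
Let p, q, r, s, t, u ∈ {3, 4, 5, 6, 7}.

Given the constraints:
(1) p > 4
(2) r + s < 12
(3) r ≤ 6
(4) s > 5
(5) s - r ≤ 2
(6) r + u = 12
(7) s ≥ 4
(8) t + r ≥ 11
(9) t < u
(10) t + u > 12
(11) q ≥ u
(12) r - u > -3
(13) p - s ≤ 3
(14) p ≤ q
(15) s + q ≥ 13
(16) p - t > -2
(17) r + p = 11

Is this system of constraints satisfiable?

Try p = 6, q = 7, r = 5, s = 6, t = 6, u = 7.
Check constraint 2: r + s = 11; constraint 5: s - r = 1. The remaining constraints are straightforward to verify.

Satisfiable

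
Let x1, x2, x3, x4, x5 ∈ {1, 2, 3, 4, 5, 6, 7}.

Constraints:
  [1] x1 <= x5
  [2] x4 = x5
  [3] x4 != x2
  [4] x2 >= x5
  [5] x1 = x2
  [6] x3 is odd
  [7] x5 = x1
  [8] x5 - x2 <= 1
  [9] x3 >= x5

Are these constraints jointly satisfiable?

Unsatisfiable

From constraints 2, 5, and 7, x4 = x5 = x1 = x2, so x4 = x2. But constraint 3 says x4 ≠ x2. Contradiction.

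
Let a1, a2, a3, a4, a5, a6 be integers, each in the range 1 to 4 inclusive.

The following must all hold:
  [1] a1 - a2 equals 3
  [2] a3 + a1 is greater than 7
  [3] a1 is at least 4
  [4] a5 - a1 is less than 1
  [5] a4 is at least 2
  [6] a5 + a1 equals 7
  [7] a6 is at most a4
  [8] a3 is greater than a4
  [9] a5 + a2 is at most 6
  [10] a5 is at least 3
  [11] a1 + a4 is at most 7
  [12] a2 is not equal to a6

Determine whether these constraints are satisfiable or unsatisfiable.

One satisfying assignment is a1 = 4, a2 = 1, a3 = 4, a4 = 2, a5 = 3, a6 = 2.
For the less obvious constraints — constraint 1: a1 - a2 = 3; constraint 2: a3 + a1 = 8 — and the others hold by inspection.

Satisfiable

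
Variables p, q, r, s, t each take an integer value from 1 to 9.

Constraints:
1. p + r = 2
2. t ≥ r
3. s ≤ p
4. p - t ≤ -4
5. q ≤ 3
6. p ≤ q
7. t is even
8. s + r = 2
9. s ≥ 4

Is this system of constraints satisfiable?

From constraints 3 and 9: p ≥ s and s ≥ 4, so p ≥ 4. From constraints 5 and 6: p ≤ q and q ≤ 3, so p ≤ 3. But 3 < 4, so no value of p works.

Unsatisfiable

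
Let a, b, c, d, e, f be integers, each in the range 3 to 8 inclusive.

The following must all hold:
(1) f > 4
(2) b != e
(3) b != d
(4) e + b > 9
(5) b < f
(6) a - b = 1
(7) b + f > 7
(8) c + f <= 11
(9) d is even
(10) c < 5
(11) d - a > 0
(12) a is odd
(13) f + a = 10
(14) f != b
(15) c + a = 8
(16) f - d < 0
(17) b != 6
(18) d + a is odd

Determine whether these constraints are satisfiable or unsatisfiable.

Try a = 5, b = 4, c = 3, d = 8, e = 8, f = 5.
Check constraint 4: e + b = 12; constraint 6: a - b = 1. The remaining constraints are straightforward to verify.

Satisfiable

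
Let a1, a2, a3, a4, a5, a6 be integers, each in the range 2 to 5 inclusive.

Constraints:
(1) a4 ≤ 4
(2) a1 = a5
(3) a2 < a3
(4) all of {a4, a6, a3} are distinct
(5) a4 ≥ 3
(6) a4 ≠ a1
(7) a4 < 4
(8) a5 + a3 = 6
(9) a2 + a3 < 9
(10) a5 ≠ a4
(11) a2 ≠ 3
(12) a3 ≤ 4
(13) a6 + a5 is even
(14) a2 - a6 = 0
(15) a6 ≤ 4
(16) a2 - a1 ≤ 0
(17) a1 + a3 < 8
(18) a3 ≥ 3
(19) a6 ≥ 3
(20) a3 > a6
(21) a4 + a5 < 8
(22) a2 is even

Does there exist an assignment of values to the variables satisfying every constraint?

Unsatisfiable

Constraints 1, 5, 12, 15, 18, and 19 confine each of a4, a6, a3 to the 2 values {3, 4}.
Constraint 4 requires all 3 of them to be distinct, but only 2 values are available — impossible by the pigeonhole principle.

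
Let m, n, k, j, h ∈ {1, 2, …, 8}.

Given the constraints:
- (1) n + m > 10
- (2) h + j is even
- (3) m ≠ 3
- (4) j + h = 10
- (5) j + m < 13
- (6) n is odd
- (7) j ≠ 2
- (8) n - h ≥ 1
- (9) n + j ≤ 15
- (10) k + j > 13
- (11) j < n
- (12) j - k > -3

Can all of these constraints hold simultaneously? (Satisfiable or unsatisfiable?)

Satisfiable

Take m = 6, n = 7, k = 8, j = 6, h = 4. Then constraint 1: n + m = 13; constraint 4: j + h = 10, and every other listed constraint is also met.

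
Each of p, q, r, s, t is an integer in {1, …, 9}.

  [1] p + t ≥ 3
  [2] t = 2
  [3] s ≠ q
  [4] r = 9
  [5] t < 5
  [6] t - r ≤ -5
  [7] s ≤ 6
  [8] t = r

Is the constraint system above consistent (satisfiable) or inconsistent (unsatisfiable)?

Unsatisfiable

Constraint 2 fixes t = 2 and constraint 4 fixes r = 9, but constraint 8 requires t = r. Since 2 ≠ 9, contradiction.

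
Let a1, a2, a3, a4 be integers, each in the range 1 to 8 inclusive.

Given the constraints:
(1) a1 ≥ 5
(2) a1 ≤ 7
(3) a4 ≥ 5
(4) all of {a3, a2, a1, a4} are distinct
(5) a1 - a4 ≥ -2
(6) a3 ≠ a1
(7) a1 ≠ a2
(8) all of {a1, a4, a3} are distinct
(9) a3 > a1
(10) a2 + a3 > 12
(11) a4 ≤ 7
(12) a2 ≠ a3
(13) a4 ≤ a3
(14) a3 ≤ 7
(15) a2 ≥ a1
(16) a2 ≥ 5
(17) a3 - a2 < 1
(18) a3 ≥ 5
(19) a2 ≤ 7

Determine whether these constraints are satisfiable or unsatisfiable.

Constraints 1, 2, 3, 11, 14, 16, 18, and 19 confine each of a3, a2, a1, a4 to the 3 values {5, …, 7}.
Constraint 4 requires all 4 of them to be distinct, but only 3 values are available — impossible by the pigeonhole principle.

Unsatisfiable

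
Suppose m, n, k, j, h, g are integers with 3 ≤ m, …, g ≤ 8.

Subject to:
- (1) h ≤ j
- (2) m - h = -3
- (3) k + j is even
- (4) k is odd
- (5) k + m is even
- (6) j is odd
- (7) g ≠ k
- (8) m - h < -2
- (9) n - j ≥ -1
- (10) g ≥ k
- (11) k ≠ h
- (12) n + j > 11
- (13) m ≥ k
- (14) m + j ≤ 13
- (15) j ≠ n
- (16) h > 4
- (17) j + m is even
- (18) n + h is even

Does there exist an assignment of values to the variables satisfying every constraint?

Satisfiable

Setting (m, n, k, j, h, g) = (3, 6, 3, 7, 6, 6) satisfies everything: constraint 2: m - h = -3; constraint 8: m - h = -3; constraint 9: n - j = -1, and the others follow.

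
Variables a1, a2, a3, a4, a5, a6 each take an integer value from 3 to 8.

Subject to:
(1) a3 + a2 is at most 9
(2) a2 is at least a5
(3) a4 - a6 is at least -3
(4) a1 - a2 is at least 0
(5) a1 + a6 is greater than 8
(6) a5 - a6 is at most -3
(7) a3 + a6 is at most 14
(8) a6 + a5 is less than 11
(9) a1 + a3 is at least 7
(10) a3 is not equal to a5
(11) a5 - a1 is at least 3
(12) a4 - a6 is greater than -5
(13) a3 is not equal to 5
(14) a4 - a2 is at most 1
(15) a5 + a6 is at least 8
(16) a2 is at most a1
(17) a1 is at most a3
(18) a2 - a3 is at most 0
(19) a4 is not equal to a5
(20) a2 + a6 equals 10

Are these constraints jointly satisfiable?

Unsatisfiable

Constraints 3, 4, 6, 11, and 14 give a5 − a1 ≥ 3, a1 − a2 ≥ 0, a2 − a4 ≥ -1, a4 − a6 ≥ -3, a6 − a5 ≥ 3.
Adding all 5 inequalities: the left sides telescope to 0, and the right sides sum to 3 + 0 + (-1) + (-3) + 3 = 2. So 0 ≥ 2, which is false.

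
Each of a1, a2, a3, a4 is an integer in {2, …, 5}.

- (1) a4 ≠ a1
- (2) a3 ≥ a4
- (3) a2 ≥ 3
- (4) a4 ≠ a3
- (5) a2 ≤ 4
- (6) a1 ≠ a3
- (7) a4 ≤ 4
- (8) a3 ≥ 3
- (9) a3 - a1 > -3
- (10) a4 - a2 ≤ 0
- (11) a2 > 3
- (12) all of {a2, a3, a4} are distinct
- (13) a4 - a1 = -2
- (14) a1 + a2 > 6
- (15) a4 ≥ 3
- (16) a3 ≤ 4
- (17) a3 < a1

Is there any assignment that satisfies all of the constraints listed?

Constraints 3, 5, 7, 8, 15, and 16 confine each of a2, a3, a4 to the 2 values {3, 4}.
Constraint 12 requires all 3 of them to be distinct, but only 2 values are available — impossible by the pigeonhole principle.

Unsatisfiable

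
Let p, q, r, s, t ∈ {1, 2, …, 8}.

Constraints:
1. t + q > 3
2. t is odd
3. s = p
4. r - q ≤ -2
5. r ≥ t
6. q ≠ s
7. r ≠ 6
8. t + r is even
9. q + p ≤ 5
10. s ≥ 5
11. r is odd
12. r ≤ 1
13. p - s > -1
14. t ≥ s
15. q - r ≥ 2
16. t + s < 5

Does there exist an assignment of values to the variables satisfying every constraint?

From constraints 10 and 14: t ≥ s and s ≥ 5, so t ≥ 5. From constraints 5 and 12: t ≤ r and r ≤ 1, so t ≤ 1. But 1 < 5, so no value of t works.

Unsatisfiable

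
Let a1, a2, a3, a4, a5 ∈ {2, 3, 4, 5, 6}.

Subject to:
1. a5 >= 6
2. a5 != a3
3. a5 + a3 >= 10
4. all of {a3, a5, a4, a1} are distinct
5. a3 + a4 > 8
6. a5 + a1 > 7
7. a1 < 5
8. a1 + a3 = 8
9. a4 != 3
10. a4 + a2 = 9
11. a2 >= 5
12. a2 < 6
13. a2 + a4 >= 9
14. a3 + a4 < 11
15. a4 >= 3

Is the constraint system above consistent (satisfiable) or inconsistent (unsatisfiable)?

Setting (a1, a2, a3, a4, a5) = (3, 5, 5, 4, 6) satisfies everything: constraint 3: a5 + a3 = 11; constraint 5: a3 + a4 = 9, and the others follow.

Satisfiable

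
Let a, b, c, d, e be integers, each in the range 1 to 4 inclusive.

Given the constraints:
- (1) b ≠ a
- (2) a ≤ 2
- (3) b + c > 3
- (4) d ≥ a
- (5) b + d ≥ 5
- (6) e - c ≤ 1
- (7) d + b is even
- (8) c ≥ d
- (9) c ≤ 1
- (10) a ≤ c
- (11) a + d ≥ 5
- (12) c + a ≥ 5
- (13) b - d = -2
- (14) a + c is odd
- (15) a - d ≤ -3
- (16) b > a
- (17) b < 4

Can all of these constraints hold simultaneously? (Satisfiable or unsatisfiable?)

From constraint 2: a ≤ 2. From constraints 8 and 9: d ≤ c ≤ 1. Hence a + d ≤ 3. But constraint 11 requires a + d ≥ 5, and 5 > 3. Contradiction.

Unsatisfiable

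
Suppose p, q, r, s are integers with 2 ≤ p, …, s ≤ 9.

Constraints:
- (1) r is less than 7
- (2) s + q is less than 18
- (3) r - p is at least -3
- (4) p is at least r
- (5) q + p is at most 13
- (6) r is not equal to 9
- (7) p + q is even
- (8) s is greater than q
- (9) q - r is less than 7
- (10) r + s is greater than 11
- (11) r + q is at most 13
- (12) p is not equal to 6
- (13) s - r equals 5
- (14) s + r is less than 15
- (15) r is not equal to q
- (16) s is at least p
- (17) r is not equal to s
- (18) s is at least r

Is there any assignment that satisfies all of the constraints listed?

One satisfying assignment is p = 4, q = 8, r = 4, s = 9.
For the less obvious constraints — constraint 2: s + q = 17; constraint 3: r - p = 0; constraint 5: q + p = 12 — and the others hold by inspection.

Satisfiable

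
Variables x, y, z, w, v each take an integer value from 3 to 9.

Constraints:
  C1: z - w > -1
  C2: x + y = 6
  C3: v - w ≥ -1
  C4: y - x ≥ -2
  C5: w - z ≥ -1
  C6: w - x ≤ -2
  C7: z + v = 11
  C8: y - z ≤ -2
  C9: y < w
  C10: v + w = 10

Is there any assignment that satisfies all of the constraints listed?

Constraints 4, 5, 6, and 8 give y − x ≥ -2, x − w ≥ 2, w − z ≥ -1, z − y ≥ 2.
Adding all 4 inequalities: the left sides telescope to 0, and the right sides sum to (-2) + 2 + (-1) + 2 = 1. So 0 ≥ 1, which is false.

Unsatisfiable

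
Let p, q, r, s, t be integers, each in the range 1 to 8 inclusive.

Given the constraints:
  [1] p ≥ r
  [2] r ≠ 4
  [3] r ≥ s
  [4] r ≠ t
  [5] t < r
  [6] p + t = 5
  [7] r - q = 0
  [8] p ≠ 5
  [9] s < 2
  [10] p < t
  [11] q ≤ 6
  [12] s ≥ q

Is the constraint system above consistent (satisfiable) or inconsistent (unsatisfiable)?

Constraints 1, 5, and 10 give r ≤ p, p < t, t < r. Chaining: r ≤ p < t < r, which forces r < r — impossible.

Unsatisfiable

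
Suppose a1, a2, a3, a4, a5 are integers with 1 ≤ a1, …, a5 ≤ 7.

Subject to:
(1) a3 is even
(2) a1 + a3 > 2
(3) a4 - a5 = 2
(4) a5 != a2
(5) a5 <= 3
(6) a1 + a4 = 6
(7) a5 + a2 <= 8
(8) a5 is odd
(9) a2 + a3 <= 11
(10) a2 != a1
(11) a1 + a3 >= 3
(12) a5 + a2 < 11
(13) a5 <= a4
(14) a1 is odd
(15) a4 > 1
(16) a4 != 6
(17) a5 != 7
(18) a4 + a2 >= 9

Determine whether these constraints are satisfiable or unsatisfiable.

Satisfiable

Take a1 = 3, a2 = 7, a3 = 2, a4 = 3, a5 = 1. Then constraint 2: a1 + a3 = 5; constraint 3: a4 - a5 = 2; constraint 6: a1 + a4 = 6, and every other listed constraint is also met.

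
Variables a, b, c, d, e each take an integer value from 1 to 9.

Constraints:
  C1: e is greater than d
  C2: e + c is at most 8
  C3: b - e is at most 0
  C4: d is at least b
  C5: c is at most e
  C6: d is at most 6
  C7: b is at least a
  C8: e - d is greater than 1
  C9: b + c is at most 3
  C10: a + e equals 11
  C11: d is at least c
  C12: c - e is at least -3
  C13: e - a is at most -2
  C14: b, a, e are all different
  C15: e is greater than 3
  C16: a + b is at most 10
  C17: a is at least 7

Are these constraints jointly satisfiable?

From constraints 7 and 17: b ≥ a and a ≥ 7, so b ≥ 7. From constraints 4 and 6: b ≤ d and d ≤ 6, so b ≤ 6. But 6 < 7, so no value of b works.

Unsatisfiable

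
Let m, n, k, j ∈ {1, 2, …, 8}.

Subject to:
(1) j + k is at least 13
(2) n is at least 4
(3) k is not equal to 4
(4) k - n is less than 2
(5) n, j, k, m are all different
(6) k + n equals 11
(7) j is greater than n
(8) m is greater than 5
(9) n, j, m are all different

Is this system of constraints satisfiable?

Setting (m, n, k, j) = (7, 6, 5, 8) satisfies everything: constraint 1: j + k = 13; constraint 4: k - n = -1, and the others follow.

Satisfiable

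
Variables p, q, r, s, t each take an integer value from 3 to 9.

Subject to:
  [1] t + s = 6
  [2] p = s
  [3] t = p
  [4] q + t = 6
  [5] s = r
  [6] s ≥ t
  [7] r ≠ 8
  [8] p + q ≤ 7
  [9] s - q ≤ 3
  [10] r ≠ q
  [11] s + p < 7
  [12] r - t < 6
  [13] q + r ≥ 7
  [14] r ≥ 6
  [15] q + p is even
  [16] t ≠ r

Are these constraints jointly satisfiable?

From constraints 2, 3, and 5, t = p = s = r, so t = r. But constraint 16 says t ≠ r. Contradiction.

Unsatisfiable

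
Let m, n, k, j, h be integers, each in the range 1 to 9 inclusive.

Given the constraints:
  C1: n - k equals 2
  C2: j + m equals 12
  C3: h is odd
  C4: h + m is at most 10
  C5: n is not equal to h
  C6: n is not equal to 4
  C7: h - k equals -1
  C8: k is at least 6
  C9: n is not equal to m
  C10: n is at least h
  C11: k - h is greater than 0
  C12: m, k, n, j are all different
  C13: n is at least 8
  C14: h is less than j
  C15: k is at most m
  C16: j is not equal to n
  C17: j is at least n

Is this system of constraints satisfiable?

From constraints 13 and 17: j ≥ n ≥ 8. From constraints 8 and 15: m ≥ k ≥ 6. Hence j + m ≥ 14. But constraint 2 requires j + m = 12, and 12 < 14. Contradiction.

Unsatisfiable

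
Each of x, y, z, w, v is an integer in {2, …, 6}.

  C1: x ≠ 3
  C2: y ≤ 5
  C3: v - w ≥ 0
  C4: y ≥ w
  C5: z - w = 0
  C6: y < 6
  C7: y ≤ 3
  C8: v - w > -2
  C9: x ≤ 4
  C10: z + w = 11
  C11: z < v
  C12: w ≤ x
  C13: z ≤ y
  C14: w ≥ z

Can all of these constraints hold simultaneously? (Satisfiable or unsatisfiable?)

Unsatisfiable

From constraints 2 and 13: z ≤ y ≤ 5. From constraints 9 and 12: w ≤ x ≤ 4. Hence z + w ≤ 9. But constraint 10 requires z + w = 11, and 11 > 9. Contradiction.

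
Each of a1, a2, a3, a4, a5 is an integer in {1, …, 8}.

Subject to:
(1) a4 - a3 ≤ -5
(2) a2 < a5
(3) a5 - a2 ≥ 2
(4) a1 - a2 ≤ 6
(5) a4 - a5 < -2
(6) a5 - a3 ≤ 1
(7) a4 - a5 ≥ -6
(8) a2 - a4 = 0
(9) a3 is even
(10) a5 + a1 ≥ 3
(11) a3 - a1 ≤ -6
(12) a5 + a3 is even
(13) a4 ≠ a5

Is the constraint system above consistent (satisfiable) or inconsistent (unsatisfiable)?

Unsatisfiable

Constraints 1, 3, 4, 7, and 11 give a2 − a1 ≥ -6, a1 − a3 ≥ 6, a3 − a4 ≥ 5, a4 − a5 ≥ -6, a5 − a2 ≥ 2.
Adding all 5 inequalities: the left sides telescope to 0, and the right sides sum to (-6) + 6 + 5 + (-6) + 2 = 1. So 0 ≥ 1, which is false.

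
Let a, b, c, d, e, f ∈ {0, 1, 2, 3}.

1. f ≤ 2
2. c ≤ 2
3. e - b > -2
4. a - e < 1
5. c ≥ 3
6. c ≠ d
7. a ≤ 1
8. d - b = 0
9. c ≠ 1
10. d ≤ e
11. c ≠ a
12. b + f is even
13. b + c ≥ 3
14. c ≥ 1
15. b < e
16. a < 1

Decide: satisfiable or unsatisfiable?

Unsatisfiable

From constraint 5: c ≥ 3. From constraint 2: c ≤ 2. But 2 < 3, so no value of c works.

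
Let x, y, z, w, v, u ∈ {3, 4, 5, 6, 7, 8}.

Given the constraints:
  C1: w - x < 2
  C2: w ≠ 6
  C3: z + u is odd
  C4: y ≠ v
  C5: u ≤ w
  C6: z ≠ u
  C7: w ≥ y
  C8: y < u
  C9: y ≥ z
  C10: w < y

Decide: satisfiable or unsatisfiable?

Constraints 5, 8, and 10 give w < y, y < u, u ≤ w. Chaining: w < y < u ≤ w, which forces w < w — impossible.

Unsatisfiable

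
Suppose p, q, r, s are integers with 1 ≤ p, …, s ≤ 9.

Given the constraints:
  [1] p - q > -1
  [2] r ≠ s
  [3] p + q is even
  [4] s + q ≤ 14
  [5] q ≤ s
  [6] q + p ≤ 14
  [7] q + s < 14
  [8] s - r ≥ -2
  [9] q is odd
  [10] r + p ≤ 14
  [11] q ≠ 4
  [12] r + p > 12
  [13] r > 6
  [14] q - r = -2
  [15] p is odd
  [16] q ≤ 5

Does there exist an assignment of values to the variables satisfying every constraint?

Take p = 7, q = 5, r = 7, s = 8. Then constraint 1: p - q = 2; constraint 4: s + q = 13; constraint 6: q + p = 12, and every other listed constraint is also met.

Satisfiable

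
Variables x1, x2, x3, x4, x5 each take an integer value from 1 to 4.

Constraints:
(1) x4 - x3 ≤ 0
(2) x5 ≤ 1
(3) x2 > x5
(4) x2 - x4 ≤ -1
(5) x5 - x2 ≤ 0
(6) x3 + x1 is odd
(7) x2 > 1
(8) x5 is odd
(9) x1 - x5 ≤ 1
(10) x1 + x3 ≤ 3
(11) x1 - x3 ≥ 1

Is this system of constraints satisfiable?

Unsatisfiable

Constraints 1, 4, 5, 9, and 11 give x1 − x3 ≥ 1, x3 − x4 ≥ 0, x4 − x2 ≥ 1, x2 − x5 ≥ 0, x5 − x1 ≥ -1.
Adding all 5 inequalities: the left sides telescope to 0, and the right sides sum to 1 + 0 + 1 + 0 + (-1) = 1. So 0 ≥ 1, which is false.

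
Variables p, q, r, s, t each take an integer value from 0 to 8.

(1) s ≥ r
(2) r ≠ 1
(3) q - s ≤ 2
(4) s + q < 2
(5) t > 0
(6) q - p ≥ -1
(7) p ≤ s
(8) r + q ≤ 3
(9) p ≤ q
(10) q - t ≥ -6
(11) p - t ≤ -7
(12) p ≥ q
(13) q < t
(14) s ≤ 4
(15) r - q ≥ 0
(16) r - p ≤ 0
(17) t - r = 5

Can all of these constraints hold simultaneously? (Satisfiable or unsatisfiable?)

Unsatisfiable

Constraints 10, 11, 15, and 16 give t − p ≥ 7, p − r ≥ 0, r − q ≥ 0, q − t ≥ -6.
Adding all 4 inequalities: the left sides telescope to 0, and the right sides sum to 7 + 0 + 0 + (-6) = 1. So 0 ≥ 1, which is false.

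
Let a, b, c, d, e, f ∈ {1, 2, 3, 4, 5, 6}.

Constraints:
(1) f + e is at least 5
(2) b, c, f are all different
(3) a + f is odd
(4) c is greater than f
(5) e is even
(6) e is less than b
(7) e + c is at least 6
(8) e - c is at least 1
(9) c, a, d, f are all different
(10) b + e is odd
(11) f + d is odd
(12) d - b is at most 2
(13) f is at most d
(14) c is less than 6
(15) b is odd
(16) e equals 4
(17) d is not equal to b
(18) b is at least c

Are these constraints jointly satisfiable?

The assignment a = 4, b = 5, c = 3, d = 6, e = 4, f = 1 works:
  constraint 1 holds since f + e = 5.
  constraint 7 holds since e + c = 7.
The rest check out directly.

Satisfiable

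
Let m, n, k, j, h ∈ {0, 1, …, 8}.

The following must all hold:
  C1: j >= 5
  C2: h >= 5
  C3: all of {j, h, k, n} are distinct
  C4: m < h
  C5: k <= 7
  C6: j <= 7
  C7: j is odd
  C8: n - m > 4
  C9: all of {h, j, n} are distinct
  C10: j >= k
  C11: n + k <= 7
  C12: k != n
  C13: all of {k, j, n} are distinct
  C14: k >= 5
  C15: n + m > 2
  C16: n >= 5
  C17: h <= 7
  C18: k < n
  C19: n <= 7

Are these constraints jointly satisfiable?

Constraints 1, 2, 5, 6, 14, 16, 17, and 19 confine each of j, h, k, n to the 3 values {5, …, 7}.
Constraint 3 requires all 4 of them to be distinct, but only 3 values are available — impossible by the pigeonhole principle.

Unsatisfiable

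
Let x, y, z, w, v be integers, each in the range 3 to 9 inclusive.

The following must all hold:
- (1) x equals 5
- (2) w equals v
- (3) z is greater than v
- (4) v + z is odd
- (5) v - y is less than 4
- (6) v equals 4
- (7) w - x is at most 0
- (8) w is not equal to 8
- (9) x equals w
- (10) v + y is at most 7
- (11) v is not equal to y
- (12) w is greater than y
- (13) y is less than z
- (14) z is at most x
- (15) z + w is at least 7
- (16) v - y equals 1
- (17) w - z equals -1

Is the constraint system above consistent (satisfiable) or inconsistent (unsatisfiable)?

Unsatisfiable

Constraint 1 fixes x = 5 and constraint 6 fixes v = 4. Constraints 2 and 9 give x = w = v, so x = v. But 5 ≠ 4 — contradiction.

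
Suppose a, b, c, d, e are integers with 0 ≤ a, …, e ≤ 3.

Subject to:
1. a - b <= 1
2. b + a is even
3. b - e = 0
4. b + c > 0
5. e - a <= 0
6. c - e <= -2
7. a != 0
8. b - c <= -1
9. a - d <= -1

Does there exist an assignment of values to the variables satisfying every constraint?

Constraints 1, 5, 6, and 8 give e − c ≥ 2, c − b ≥ 1, b − a ≥ -1, a − e ≥ 0.
Adding all 4 inequalities: the left sides telescope to 0, and the right sides sum to 2 + 1 + (-1) + 0 = 2. So 0 ≥ 2, which is false.

Unsatisfiable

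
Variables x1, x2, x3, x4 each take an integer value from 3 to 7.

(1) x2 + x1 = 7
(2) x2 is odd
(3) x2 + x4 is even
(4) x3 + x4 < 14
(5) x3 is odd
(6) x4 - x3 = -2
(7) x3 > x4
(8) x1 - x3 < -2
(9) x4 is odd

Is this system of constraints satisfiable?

The assignment x1 = 4, x2 = 3, x3 = 7, x4 = 5 works:
  constraint 1 holds since x2 + x1 = 7.
  constraint 4 holds since x3 + x4 = 12.
  constraint 6 holds since x4 - x3 = -2.
The rest check out directly.

Satisfiable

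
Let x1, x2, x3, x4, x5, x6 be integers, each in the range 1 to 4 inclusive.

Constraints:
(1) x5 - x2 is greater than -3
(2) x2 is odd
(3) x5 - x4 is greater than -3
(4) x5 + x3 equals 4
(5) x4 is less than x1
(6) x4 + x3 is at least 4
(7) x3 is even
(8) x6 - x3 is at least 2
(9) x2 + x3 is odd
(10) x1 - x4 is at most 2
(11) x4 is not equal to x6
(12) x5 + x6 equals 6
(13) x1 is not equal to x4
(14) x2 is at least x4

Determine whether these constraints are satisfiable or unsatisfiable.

Satisfiable

The assignment x1 = 3, x2 = 3, x3 = 2, x4 = 2, x5 = 2, x6 = 4 works:
  constraint 1 holds since x5 - x2 = -1.
  constraint 3 holds since x5 - x4 = 0.
The rest check out directly.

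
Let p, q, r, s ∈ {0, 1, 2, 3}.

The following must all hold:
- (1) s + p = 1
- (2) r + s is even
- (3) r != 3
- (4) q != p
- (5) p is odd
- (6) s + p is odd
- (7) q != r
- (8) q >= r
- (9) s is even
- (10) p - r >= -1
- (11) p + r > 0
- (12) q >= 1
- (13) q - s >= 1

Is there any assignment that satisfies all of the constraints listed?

Setting (p, q, r, s) = (1, 3, 0, 0) satisfies everything: constraint 1: s + p = 1; constraint 10: p - r = 1; constraint 11: p + r = 1, and the others follow.

Satisfiable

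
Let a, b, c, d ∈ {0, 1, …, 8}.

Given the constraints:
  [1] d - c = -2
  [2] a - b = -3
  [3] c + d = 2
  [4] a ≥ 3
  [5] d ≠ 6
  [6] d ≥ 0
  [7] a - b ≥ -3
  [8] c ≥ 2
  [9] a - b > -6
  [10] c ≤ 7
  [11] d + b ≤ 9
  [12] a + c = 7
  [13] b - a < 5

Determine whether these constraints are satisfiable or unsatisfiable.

Satisfiable

Setting (a, b, c, d) = (5, 8, 2, 0) satisfies everything: constraint 1: d - c = -2; constraint 2: a - b = -3, and the others follow.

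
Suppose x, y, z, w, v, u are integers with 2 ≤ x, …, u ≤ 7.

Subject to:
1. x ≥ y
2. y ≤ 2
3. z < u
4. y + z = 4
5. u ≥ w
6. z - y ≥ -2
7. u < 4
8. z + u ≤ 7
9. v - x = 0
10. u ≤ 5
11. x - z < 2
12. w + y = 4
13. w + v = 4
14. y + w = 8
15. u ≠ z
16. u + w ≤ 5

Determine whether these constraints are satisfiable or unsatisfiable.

From constraint 2: y ≤ 2. From constraints 5 and 10: w ≤ u ≤ 5. Hence y + w ≤ 7. But constraint 14 requires y + w = 8, and 8 > 7. Contradiction.

Unsatisfiable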